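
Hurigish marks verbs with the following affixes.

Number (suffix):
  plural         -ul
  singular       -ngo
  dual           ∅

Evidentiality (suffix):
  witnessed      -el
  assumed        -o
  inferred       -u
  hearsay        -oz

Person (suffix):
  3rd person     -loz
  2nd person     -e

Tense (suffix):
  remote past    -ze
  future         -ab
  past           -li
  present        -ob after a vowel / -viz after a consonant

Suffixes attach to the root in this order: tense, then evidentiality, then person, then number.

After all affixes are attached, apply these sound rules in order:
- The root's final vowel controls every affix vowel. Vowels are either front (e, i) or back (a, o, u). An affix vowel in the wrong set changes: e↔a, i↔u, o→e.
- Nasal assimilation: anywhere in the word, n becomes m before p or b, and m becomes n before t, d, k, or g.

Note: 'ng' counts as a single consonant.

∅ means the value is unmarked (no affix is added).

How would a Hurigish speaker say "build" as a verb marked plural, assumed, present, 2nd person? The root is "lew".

lewvizeeil

Attach tense present -viz (after consonant 'w') → lewviz.
Attach evidentiality assumed -o → lewvizo.
Attach person 2nd person -e → lewvizoe.
Attach number plural -ul → lewvizoeul.
Apply vowel harmony: lewvizoeul → lewvizeeil.
Nasal assimilation: no change.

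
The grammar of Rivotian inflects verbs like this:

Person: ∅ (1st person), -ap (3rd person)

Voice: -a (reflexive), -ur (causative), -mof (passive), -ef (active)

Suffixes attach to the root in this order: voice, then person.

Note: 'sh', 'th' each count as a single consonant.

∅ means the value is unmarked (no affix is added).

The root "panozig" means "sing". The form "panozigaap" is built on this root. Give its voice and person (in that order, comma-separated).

reflexive, 3rd person

Segment: panozig-a-ap.
voice: -a → reflexive.
person: -ap → 3rd person.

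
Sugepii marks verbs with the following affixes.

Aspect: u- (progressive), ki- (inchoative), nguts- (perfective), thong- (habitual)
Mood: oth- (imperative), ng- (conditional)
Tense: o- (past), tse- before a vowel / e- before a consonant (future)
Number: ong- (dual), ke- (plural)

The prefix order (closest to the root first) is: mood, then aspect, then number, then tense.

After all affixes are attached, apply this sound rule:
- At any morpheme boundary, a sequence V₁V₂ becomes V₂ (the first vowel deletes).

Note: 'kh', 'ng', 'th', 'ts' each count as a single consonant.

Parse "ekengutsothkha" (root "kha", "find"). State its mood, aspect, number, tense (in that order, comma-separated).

Segment: e-ke-nguts-oth-kha.
mood: oth- → imperative.
aspect: nguts- → perfective.
number: ke- → plural.
tense: tse/e- → future.

imperative, perfective, plural, future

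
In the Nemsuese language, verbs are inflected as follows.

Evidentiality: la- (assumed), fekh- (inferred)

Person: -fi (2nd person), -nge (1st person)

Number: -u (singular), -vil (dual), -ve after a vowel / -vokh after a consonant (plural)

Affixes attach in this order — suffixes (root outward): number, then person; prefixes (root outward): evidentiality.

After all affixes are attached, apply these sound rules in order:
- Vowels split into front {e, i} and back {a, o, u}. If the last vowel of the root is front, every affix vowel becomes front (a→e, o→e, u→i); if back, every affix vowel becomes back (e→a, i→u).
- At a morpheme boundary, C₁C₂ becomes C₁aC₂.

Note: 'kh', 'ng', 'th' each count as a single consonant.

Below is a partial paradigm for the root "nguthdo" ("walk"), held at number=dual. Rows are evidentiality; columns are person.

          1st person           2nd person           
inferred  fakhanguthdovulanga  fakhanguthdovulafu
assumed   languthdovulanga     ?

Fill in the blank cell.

Attach number dual -vil → nguthdovil.
Attach person 2nd person -fi → nguthdovilfi.
Attach evidentiality assumed la- → languthdovilfi.
Apply vowel harmony: languthdovilfi → languthdovulfu.
Apply epenthesis: languthdovulfu → languthdovulafu.

languthdovulafu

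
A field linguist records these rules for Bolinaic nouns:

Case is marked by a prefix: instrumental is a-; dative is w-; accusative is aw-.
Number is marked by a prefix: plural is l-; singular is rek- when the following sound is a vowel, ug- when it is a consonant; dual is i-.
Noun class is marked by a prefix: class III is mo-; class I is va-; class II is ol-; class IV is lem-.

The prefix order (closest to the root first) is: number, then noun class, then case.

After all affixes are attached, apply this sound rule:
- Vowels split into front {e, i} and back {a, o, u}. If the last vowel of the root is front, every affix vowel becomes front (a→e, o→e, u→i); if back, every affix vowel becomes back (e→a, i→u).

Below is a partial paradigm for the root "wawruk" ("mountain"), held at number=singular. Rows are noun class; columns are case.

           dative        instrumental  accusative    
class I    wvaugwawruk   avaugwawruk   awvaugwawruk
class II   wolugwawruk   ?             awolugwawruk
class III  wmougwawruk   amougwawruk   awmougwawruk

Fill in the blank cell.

aolugwawruk

Attach number singular ug- (before consonant 'w') → ugwawruk.
Attach noun class class II ol- → olugwawruk.
Attach case instrumental a- → aolugwawruk.
Vowel harmony: no change.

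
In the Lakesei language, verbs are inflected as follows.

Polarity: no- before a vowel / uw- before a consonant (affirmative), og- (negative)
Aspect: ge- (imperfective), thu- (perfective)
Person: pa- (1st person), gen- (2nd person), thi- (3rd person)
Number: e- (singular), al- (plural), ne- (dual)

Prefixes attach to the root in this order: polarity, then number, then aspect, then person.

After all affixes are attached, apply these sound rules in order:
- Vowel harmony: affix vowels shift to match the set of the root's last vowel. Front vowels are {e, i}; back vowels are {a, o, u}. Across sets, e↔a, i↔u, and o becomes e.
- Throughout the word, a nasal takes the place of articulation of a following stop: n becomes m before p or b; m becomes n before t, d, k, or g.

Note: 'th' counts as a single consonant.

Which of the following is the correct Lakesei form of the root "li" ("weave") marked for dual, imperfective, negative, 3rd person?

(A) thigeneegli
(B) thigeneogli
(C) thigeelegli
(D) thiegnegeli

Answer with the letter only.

A

Attach polarity negative og- → ogli.
Attach number dual ne- → neogli.
Attach aspect imperfective ge- → geneogli.
Attach person 3rd person thi- → thigeneogli.
Apply vowel harmony: thigeneogli → thigeneegli.
Nasal assimilation: no change.
So the correct form is thigeneegli, option (A).
(D) thiegnegeli is wrong: it has the affixes in the wrong order.
(C) thigeelegli is wrong: it uses plural instead of dual for number.
(B) thigeneogli is wrong: it fails to apply the sound rule(s).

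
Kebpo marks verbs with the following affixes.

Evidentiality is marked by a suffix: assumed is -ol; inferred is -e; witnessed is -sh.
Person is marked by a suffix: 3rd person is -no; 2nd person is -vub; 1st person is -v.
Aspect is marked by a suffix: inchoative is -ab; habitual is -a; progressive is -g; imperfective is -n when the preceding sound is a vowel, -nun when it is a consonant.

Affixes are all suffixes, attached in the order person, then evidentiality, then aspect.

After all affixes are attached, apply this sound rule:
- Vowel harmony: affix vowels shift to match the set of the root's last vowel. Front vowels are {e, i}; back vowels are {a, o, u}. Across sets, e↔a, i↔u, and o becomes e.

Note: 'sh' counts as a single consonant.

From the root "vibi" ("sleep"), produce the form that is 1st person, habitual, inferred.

Attach person 1st person -v → vibiv.
Attach evidentiality inferred -e → vibive.
Attach aspect habitual -a → vibivea.
Apply vowel harmony: vibivea → vibivee.

vibivee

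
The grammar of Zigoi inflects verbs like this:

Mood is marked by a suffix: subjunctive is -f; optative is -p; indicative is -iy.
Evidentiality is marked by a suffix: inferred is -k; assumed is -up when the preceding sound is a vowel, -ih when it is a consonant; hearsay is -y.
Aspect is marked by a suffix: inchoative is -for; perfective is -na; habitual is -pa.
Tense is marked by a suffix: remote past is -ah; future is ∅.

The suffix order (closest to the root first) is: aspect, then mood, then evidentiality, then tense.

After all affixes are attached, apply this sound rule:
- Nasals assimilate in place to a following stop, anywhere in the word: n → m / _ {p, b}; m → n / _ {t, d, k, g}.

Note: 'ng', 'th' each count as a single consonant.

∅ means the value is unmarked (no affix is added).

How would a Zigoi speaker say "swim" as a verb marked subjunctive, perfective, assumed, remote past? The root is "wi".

Attach aspect perfective -na → wina.
Attach mood subjunctive -f → winaf.
Attach evidentiality assumed -ih (after consonant 'f') → winafih.
Attach tense remote past -ah → winafihah.
Nasal assimilation: no change.

winafihah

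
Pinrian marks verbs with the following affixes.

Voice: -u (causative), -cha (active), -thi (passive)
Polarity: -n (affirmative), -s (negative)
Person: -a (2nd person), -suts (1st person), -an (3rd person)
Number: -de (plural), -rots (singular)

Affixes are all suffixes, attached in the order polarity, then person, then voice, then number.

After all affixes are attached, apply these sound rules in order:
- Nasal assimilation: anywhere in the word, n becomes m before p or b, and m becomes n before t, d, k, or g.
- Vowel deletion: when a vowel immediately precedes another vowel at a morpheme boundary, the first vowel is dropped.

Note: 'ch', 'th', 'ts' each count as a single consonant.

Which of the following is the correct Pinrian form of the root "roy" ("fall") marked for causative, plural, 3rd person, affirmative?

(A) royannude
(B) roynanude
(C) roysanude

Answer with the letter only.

B

Attach polarity affirmative -n → royn.
Attach person 3rd person -an → roynan.
Attach voice causative -u → roynanu.
Attach number plural -de → roynanude.
Nasal assimilation: no change.
Vowel deletion: no change.
So the correct form is roynanude, option (B).
(A) royannude is wrong: it has the affixes in the wrong order.
(C) roysanude is wrong: it uses negative instead of affirmative for polarity.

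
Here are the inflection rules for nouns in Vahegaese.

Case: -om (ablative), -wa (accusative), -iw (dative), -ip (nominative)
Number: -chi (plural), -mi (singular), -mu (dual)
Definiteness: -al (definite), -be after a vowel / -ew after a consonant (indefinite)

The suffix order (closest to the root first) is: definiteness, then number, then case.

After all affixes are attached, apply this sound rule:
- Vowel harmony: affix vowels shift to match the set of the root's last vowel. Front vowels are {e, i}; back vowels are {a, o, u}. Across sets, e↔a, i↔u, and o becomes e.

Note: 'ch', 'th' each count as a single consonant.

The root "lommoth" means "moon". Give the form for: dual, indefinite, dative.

lommothawmuuw

Attach definiteness indefinite -ew (after consonant 'th') → lommothew.
Attach number dual -mu → lommothewmu.
Attach case dative -iw → lommothewmuiw.
Apply vowel harmony: lommothewmuiw → lommothawmuuw.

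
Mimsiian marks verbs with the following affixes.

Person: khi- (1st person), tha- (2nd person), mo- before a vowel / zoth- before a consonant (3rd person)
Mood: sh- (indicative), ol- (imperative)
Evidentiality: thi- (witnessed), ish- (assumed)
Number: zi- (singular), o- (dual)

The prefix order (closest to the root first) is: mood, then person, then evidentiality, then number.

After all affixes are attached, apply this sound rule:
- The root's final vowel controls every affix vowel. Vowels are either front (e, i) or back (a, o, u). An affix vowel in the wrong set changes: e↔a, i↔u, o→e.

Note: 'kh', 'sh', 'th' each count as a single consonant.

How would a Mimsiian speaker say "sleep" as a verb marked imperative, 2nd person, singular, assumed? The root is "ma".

zuushthaolma

Attach mood imperative ol- → olma.
Attach person 2nd person tha- → thaolma.
Attach evidentiality assumed ish- → ishthaolma.
Attach number singular zi- → ziishthaolma.
Apply vowel harmony: ziishthaolma → zuushthaolma.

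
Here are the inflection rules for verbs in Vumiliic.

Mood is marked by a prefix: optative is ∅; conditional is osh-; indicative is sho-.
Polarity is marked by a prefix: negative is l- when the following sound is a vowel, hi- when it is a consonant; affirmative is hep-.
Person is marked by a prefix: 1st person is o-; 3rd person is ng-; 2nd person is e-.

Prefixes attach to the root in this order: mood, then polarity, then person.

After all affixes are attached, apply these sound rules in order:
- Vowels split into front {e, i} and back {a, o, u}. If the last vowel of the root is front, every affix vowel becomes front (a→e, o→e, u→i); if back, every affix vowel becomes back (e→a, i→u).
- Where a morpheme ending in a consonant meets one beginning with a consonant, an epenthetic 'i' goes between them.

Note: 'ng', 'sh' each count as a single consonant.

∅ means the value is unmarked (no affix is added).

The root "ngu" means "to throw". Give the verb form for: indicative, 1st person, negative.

ohushongu

Attach mood indicative sho- → shongu.
Attach polarity negative hi- (before consonant 'sh') → hishongu.
Attach person 1st person o- → ohishongu.
Apply vowel harmony: ohishongu → ohushongu.
Epenthesis: no change.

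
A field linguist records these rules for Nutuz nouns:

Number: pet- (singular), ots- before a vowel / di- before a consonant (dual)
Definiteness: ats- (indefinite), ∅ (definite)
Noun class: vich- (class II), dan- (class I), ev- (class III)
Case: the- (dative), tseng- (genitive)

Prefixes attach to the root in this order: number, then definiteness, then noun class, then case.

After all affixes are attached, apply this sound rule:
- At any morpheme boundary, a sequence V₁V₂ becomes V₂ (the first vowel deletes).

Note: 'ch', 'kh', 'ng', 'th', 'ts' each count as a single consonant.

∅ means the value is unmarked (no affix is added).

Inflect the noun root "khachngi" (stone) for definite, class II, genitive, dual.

Attach number dual di- (before consonant 'kh') → dikhachngi.
definiteness = definite: zero marking, form stays dikhachngi.
Attach noun class class II vich- → vichdikhachngi.
Attach case genitive tseng- → tsengvichdikhachngi.
Vowel deletion: no change.

tsengvichdikhachngi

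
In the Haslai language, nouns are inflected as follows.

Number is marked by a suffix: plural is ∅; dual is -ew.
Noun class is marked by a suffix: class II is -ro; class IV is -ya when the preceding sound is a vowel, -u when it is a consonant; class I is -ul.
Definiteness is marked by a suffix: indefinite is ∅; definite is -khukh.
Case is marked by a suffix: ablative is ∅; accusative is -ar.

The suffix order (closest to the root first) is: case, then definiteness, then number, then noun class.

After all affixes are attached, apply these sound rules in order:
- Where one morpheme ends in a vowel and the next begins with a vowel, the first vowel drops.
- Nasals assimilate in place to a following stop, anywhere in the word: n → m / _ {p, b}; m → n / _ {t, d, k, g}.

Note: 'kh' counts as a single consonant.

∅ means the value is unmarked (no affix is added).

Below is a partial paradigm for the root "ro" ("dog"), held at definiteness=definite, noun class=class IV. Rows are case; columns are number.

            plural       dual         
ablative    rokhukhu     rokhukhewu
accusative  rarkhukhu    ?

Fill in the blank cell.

Attach case accusative -ar → roar.
Attach definiteness definite -khukh → roarkhukh.
Attach number dual -ew → roarkhukhew.
Attach noun class class IV -u (after consonant 'w') → roarkhukhewu.
Apply vowel deletion: roarkhukhewu → rarkhukhewu.
Nasal assimilation: no change.

rarkhukhewu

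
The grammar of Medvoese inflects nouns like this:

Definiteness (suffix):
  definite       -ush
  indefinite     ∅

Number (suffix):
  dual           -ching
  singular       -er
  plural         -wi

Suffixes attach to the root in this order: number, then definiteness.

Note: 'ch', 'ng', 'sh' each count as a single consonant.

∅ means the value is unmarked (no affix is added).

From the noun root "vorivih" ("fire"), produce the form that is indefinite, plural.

vorivihwi

Attach number plural -wi → vorivihwi.
definiteness = indefinite: zero marking, form stays vorivihwi.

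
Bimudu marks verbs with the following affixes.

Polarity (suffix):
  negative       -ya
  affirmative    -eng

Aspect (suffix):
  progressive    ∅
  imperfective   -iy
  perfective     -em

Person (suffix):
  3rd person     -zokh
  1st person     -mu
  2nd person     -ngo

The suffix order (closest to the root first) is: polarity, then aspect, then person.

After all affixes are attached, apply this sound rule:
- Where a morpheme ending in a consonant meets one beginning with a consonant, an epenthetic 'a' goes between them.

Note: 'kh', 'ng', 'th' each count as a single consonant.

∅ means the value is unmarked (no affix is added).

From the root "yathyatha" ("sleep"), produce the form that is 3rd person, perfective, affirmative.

yathyathaengemazokh

Attach polarity affirmative -eng → yathyathaeng.
Attach aspect perfective -em → yathyathaengem.
Attach person 3rd person -zokh → yathyathaengemzokh.
Apply epenthesis: yathyathaengemzokh → yathyathaengemazokh.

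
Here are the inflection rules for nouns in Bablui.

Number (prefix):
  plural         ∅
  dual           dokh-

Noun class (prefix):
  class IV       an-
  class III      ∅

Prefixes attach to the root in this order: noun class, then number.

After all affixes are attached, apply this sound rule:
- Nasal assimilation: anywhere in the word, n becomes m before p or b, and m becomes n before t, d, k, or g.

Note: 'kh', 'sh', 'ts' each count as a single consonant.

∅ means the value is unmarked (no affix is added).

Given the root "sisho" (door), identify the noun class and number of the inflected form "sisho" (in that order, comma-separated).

class III, plural

Segment: sisho.
noun class: ∅ → class III.
number: ∅ → plural.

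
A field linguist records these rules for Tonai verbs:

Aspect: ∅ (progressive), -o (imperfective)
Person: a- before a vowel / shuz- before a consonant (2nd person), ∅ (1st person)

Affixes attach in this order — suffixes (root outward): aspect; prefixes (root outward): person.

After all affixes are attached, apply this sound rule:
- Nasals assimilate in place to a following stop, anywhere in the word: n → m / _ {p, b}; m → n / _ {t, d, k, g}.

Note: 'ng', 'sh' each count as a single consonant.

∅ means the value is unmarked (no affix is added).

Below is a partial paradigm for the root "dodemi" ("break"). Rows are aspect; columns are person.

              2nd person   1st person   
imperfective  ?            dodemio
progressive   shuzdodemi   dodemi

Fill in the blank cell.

Attach aspect imperfective -o → dodemio.
Attach person 2nd person shuz- (before consonant 'd') → shuzdodemio.
Nasal assimilation: no change.

shuzdodemio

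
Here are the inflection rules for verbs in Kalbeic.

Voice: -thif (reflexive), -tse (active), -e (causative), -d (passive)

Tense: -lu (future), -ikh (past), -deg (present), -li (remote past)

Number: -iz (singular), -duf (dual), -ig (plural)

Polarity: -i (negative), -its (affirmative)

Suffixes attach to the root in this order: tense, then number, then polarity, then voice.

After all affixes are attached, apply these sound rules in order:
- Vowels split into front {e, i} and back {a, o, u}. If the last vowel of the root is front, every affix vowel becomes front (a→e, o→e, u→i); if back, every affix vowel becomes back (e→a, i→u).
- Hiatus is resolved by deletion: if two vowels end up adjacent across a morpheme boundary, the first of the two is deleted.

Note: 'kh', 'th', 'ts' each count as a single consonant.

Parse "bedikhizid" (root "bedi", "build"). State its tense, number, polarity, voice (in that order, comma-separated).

past, singular, negative, passive

Segment: bedi-ikh-iz-i-d.
tense: -ikh → past.
number: -iz → singular.
polarity: -i → negative.
voice: -d → passive.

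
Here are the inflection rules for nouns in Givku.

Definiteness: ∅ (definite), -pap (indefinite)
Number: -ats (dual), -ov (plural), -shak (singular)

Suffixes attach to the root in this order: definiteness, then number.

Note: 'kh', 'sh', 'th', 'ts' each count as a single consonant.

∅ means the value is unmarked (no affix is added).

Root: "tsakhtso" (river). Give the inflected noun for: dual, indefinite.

Attach definiteness indefinite -pap → tsakhtsopap.
Attach number dual -ats → tsakhtsopapats.

tsakhtsopapats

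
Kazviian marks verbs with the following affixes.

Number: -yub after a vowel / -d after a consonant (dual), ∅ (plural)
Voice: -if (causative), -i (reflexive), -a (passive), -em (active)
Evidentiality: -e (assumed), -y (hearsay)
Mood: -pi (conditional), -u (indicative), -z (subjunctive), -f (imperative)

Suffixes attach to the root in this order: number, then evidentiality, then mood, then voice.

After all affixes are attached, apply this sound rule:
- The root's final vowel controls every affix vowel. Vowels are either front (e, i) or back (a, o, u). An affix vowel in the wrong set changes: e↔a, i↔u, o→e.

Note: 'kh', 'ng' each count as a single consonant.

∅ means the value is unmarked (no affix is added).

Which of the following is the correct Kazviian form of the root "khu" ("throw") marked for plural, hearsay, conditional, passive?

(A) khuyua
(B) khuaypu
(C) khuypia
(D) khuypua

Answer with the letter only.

D

number = plural: zero marking, form stays khu.
Attach evidentiality hearsay -y → khuy.
Attach mood conditional -pi → khuypi.
Attach voice passive -a → khuypia.
Apply vowel harmony: khuypia → khuypua.
So the correct form is khuypua, option (D).
(C) khuypia is wrong: it fails to apply the sound rule(s).
(B) khuaypu is wrong: it has the affixes in the wrong order.
(A) khuyua is wrong: it uses indicative instead of conditional for mood.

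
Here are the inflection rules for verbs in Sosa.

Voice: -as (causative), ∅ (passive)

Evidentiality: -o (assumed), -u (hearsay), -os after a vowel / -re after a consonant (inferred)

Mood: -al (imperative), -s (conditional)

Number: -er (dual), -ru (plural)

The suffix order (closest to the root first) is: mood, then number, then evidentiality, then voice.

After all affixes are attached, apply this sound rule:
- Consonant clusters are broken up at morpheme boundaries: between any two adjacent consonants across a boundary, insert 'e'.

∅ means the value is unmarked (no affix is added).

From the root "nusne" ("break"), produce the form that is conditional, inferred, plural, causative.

Attach mood conditional -s → nusnes.
Attach number plural -ru → nusnesru.
Attach evidentiality inferred -os (after vowel 'u') → nusnesruos.
Attach voice causative -as → nusnesruosas.
Apply epenthesis: nusnesruosas → nusneseruosas.

nusneseruosas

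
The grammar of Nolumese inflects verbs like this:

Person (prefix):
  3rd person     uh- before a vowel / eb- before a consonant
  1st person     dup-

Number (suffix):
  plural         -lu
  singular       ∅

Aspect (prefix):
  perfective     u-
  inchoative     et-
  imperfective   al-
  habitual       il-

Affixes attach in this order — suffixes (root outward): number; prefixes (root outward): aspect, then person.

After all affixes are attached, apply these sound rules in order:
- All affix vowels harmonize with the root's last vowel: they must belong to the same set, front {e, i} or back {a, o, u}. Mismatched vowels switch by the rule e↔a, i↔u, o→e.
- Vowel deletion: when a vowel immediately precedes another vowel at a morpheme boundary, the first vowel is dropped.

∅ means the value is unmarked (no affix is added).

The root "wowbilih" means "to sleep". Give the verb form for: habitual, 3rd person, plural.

Attach aspect habitual il- → ilwowbilih.
Attach number plural -lu → ilwowbilihlu.
Attach person 3rd person uh- (before vowel 'i') → uhilwowbilihlu.
Apply vowel harmony: uhilwowbilihlu → ihilwowbilihli.
Vowel deletion: no change.

ihilwowbilihli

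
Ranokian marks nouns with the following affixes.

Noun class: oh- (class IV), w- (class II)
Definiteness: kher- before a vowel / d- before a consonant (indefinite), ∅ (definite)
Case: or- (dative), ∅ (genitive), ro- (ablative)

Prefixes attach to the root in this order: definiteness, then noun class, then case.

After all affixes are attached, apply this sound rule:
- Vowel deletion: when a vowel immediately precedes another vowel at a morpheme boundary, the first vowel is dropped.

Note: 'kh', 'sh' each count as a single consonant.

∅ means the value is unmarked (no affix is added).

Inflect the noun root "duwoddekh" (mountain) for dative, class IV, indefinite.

orohdduwoddekh

Attach definiteness indefinite d- (before consonant 'd') → dduwoddekh.
Attach noun class class IV oh- → ohdduwoddekh.
Attach case dative or- → orohdduwoddekh.
Vowel deletion: no change.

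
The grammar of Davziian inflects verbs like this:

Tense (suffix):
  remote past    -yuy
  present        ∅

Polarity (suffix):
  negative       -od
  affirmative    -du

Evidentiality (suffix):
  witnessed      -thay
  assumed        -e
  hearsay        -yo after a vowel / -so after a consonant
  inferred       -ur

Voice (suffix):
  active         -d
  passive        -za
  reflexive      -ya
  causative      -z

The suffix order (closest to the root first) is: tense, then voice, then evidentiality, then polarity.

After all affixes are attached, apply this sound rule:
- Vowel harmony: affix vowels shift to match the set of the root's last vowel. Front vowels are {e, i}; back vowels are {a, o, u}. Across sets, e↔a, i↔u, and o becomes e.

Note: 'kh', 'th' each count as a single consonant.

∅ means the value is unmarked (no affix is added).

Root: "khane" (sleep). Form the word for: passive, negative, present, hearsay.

tense = present: zero marking, form stays khane.
Attach voice passive -za → khaneza.
Attach evidentiality hearsay -yo (after vowel 'a') → khanezayo.
Attach polarity negative -od → khanezayood.
Apply vowel harmony: khanezayood → khanezeyeed.

khanezeyeed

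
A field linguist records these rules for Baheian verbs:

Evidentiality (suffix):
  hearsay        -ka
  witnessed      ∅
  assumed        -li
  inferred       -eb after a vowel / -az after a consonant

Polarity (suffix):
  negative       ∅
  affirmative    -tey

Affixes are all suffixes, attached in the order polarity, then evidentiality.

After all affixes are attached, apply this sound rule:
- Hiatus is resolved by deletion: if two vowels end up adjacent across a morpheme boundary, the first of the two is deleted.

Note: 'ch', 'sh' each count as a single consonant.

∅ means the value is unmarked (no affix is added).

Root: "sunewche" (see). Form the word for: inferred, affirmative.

sunewcheteyaz

Attach polarity affirmative -tey → sunewchetey.
Attach evidentiality inferred -az (after consonant 'y') → sunewcheteyaz.
Vowel deletion: no change.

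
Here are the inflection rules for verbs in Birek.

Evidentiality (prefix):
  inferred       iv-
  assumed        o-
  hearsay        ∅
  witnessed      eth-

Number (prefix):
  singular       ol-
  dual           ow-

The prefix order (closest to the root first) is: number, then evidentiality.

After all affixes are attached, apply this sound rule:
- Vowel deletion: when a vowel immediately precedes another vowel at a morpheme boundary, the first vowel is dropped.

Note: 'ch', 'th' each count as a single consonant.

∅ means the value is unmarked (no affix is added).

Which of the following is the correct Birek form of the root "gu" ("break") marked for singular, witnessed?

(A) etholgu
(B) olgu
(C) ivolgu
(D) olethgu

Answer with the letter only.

A

Attach number singular ol- → olgu.
Attach evidentiality witnessed eth- → etholgu.
Vowel deletion: no change.
So the correct form is etholgu, option (A).
(B) olgu is wrong: it uses hearsay instead of witnessed for evidentiality.
(C) ivolgu is wrong: it uses inferred instead of witnessed for evidentiality.
(D) olethgu is wrong: it has the affixes in the wrong order.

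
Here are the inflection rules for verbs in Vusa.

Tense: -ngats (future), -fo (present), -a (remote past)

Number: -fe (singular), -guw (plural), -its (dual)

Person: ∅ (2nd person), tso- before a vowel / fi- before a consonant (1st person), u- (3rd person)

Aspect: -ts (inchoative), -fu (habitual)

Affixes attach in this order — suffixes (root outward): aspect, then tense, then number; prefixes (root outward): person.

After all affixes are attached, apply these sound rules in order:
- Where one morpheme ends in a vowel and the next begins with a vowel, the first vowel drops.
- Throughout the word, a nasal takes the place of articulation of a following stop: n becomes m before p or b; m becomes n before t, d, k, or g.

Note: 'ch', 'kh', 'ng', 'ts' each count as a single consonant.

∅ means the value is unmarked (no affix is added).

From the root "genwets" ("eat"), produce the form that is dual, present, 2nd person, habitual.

genwetsfufits

Attach aspect habitual -fu → genwetsfu.
Attach tense present -fo → genwetsfufo.
Attach number dual -its → genwetsfufoits.
person = 2nd person: zero marking, form stays genwetsfufoits.
Apply vowel deletion: genwetsfufoits → genwetsfufits.
Nasal assimilation: no change.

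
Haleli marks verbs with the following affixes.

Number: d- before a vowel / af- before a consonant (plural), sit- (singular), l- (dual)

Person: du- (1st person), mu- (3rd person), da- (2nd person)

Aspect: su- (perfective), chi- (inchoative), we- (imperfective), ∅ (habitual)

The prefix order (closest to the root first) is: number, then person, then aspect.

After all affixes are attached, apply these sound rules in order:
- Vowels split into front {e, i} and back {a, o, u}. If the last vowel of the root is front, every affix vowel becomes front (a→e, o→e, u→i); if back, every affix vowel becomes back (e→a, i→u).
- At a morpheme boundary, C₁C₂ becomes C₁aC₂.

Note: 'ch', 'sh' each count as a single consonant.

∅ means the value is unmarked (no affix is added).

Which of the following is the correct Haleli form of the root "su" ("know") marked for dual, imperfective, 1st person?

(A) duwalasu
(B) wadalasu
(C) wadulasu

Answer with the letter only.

C

Attach number dual l- → lsu.
Attach person 1st person du- → dulsu.
Attach aspect imperfective we- → wedulsu.
Apply vowel harmony: wedulsu → wadulsu.
Apply epenthesis: wadulsu → wadulasu.
So the correct form is wadulasu, option (C).
(A) duwalasu is wrong: it has the affixes in the wrong order.
(B) wadalasu is wrong: it uses 2nd person instead of 1st person for person.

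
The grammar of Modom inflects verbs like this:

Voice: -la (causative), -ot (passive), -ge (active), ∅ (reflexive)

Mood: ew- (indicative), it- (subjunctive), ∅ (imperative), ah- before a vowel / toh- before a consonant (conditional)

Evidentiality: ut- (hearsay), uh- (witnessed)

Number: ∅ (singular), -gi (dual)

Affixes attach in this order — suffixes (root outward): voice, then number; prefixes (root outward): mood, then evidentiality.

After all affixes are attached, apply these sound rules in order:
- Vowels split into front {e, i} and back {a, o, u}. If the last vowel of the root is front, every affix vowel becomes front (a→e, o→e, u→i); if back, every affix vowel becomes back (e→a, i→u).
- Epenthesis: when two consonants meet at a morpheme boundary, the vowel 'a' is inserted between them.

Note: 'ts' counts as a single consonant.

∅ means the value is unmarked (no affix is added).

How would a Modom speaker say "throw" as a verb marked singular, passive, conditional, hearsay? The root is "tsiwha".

utatohatsiwhaot

Attach mood conditional toh- (before consonant 'ts') → tohtsiwha.
Attach voice passive -ot → tohtsiwhaot.
number = singular: zero marking, form stays tohtsiwhaot.
Attach evidentiality hearsay ut- → uttohtsiwhaot.
Vowel harmony: no change.
Apply epenthesis: uttohtsiwhaot → utatohatsiwhaot.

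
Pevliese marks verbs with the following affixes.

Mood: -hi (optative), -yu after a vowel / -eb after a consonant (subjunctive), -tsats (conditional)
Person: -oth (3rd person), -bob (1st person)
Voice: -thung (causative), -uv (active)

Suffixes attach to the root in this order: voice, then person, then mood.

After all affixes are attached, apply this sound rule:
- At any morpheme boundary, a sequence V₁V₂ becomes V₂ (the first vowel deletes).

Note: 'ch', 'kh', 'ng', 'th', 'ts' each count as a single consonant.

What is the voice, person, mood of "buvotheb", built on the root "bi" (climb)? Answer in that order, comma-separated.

active, 3rd person, subjunctive

Segment: bi-uv-oth-eb.
voice: -uv → active.
person: -oth → 3rd person.
mood: -yu/eb → subjunctive.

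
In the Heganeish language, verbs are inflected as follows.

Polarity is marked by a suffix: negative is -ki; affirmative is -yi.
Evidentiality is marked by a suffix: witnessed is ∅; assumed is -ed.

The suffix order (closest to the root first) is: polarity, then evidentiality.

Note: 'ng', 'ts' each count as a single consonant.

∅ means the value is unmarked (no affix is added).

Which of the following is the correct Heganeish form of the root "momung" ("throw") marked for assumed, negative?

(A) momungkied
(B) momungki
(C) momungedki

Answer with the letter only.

Attach polarity negative -ki → momungki.
Attach evidentiality assumed -ed → momungkied.
So the correct form is momungkied, option (A).
(C) momungedki is wrong: it has the affixes in the wrong order.
(B) momungki is wrong: it uses witnessed instead of assumed for evidentiality.

A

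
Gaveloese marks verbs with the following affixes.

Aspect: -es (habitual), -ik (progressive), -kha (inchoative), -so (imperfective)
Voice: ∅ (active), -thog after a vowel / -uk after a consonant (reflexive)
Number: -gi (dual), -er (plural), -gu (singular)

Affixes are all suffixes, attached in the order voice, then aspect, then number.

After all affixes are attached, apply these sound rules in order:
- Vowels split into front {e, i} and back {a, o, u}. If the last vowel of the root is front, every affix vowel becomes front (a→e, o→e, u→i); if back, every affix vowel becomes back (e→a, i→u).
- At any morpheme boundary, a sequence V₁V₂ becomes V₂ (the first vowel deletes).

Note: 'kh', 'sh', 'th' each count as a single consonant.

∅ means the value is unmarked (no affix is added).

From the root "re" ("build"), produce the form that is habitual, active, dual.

voice = active: zero marking, form stays re.
Attach aspect habitual -es → rees.
Attach number dual -gi → reesgi.
Vowel harmony: no change.
Apply vowel deletion: reesgi → resgi.

resgi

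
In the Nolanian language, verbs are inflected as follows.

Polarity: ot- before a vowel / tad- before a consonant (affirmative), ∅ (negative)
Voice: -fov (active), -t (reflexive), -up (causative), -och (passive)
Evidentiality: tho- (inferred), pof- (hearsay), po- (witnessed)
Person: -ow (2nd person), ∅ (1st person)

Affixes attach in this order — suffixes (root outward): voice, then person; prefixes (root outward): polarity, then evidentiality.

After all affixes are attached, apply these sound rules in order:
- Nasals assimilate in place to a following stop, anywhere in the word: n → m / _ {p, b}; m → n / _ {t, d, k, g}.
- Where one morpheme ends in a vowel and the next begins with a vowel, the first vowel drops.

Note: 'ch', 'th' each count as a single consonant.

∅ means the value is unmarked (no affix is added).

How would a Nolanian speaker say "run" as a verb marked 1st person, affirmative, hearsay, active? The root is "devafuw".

poftaddevafuwfov

Attach polarity affirmative tad- (before consonant 'd') → taddevafuw.
Attach voice active -fov → taddevafuwfov.
person = 1st person: zero marking, form stays taddevafuwfov.
Attach evidentiality hearsay pof- → poftaddevafuwfov.
Nasal assimilation: no change.
Vowel deletion: no change.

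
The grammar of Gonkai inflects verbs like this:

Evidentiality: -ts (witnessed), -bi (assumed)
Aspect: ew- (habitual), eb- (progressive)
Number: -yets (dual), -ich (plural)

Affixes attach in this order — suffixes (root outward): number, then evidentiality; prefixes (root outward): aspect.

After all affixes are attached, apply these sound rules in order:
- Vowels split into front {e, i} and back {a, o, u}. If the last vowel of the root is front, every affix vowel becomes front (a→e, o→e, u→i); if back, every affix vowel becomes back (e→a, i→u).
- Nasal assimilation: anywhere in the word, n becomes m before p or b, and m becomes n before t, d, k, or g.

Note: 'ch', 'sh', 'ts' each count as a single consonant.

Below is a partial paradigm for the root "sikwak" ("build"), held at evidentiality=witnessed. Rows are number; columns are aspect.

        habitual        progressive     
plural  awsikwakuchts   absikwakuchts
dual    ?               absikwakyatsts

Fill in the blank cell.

Attach number dual -yets → sikwakyets.
Attach aspect habitual ew- → ewsikwakyets.
Attach evidentiality witnessed -ts → ewsikwakyetsts.
Apply vowel harmony: ewsikwakyetsts → awsikwakyatsts.
Nasal assimilation: no change.

awsikwakyatsts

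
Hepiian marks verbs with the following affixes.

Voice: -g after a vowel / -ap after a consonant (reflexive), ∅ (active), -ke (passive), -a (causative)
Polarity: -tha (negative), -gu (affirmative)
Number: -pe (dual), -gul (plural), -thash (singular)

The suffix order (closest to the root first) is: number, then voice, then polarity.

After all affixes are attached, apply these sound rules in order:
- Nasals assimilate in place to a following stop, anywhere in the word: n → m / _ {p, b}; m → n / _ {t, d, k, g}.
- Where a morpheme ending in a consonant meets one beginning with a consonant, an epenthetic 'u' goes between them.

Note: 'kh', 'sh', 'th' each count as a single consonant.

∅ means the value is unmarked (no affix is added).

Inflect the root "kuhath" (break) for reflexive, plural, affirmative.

kuhathugulapugu

Attach number plural -gul → kuhathgul.
Attach voice reflexive -ap (after consonant 'l') → kuhathgulap.
Attach polarity affirmative -gu → kuhathgulapgu.
Nasal assimilation: no change.
Apply epenthesis: kuhathgulapgu → kuhathugulapugu.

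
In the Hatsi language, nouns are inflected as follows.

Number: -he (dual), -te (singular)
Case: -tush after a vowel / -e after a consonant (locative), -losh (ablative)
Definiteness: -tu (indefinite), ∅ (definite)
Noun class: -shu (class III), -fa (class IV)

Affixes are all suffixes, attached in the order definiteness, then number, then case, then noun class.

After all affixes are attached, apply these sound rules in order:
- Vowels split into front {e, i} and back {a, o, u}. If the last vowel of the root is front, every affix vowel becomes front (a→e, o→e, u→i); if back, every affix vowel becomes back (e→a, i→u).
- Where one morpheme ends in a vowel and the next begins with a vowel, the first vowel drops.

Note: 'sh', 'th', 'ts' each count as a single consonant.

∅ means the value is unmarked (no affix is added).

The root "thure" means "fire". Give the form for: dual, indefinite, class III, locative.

thuretihetishshi

Attach definiteness indefinite -tu → thuretu.
Attach number dual -he → thuretuhe.
Attach case locative -tush (after vowel 'e') → thuretuhetush.
Attach noun class class III -shu → thuretuhetushshu.
Apply vowel harmony: thuretuhetushshu → thuretihetishshi.
Vowel deletion: no change.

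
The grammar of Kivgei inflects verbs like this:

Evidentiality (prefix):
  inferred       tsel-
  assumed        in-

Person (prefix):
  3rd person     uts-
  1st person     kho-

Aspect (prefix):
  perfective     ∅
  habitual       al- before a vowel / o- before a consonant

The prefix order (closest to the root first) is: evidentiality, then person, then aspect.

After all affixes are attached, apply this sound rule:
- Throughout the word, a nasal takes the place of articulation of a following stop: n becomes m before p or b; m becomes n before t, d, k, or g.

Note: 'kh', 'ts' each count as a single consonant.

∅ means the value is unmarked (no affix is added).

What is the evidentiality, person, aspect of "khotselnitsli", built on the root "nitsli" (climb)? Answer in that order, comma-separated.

Segment: kho-tsel-nitsli.
evidentiality: tsel- → inferred.
person: kho- → 1st person.
aspect: ∅ → perfective.

inferred, 1st person, perfective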